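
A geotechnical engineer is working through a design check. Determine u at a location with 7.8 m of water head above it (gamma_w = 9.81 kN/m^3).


Using u = gamma_w * h_w
u = 9.81 * 7.8
u = 76.52 kPa


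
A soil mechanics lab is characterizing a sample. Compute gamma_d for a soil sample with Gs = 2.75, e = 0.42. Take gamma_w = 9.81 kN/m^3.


Using gamma_d = Gs * gamma_w / (1 + e)
gamma_d = 2.75 * 9.81 / (1 + 0.42)
gamma_d = 2.75 * 9.81 / 1.42
gamma_d = 18.998 kN/m^3


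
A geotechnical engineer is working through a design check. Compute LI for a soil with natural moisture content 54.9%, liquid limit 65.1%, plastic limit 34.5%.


First compute the plasticity index:
PI = LL - PL = 65.1 - 34.5 = 30.6
Then compute the liquidity index:
LI = (w - PL) / PI
LI = (54.9 - 34.5) / 30.6
LI = 0.667


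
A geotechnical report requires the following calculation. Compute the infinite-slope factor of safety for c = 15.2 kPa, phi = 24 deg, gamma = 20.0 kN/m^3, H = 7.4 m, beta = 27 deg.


Result: 1.128

Derivation:
Using Fs = c / (gamma*H*sin(beta)*cos(beta)) + tan(phi)/tan(beta)
Cohesion contribution = 15.2 / (20.0*7.4*sin(27)*cos(27))
Cohesion contribution = 0.253895
Friction contribution = tan(24)/tan(27) = 0.87381
Fs = 0.253895 + 0.87381
Fs = 1.128


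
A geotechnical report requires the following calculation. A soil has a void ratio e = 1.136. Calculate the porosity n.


Using the relation n = e / (1 + e)
n = 1.136 / (1 + 1.136)
n = 1.136 / 2.136
n = 0.5318


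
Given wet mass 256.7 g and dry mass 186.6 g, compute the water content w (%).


Using w = (m_wet - m_dry) / m_dry * 100
m_wet - m_dry = 256.7 - 186.6 = 70.1 g
w = 70.1 / 186.6 * 100
w = 37.57 %


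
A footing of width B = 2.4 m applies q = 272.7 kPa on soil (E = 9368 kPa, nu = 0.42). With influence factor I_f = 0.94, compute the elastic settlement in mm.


Using Se = q * B * (1 - nu^2) * I_f / E
1 - nu^2 = 1 - 0.42^2 = 0.8236
Se = 272.7 * 2.4 * 0.8236 * 0.94 / 9368
Se = 0.054087 m
Convert to mm: Se = 0.054087 * 1000 = 54.087 mm


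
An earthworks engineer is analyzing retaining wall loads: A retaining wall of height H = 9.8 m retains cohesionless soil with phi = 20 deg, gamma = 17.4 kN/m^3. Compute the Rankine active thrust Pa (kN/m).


Compute active earth pressure coefficient:
Ka = tan^2(45 - phi/2) = tan^2(35.0) = 0.490291
Compute active force:
Pa = 0.5 * Ka * gamma * H^2
Pa = 0.5 * 0.490291 * 17.4 * 9.8^2
Pa = 409.66 kN/m


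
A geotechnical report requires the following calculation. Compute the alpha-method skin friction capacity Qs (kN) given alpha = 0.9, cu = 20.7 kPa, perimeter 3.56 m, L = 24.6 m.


Result: 1631.54 kN

Derivation:
Using Qs = alpha * cu * perimeter * L
Qs = 0.9 * 20.7 * 3.56 * 24.6
Qs = 1631.54 kN


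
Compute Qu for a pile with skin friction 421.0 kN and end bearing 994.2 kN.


Using Qu = Qf + Qb
Qu = 421.0 + 994.2
Qu = 1415.2 kN


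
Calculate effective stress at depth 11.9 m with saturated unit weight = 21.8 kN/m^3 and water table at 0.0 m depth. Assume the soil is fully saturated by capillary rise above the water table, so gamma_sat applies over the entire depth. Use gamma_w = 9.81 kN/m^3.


Total stress = gamma_sat * depth
sigma = 21.8 * 11.9 = 259.42 kPa
Pore water pressure u = gamma_w * (depth - d_wt)
u = 9.81 * (11.9 - 0.0) = 116.739 kPa
Effective stress = sigma - u
sigma' = 259.42 - 116.739 = 142.68 kPa


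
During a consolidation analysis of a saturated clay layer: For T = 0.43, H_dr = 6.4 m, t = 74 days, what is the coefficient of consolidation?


Using cv = T * H_dr^2 / t
H_dr^2 = 6.4^2 = 40.96
cv = 0.43 * 40.96 / 74
cv = 0.23801 m^2/day


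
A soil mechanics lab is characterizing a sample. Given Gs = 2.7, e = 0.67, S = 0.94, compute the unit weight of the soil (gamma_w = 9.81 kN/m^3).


Using gamma = gamma_w * (Gs + S*e) / (1 + e)
Numerator: Gs + S*e = 2.7 + 0.94*0.67 = 3.3298
Denominator: 1 + e = 1 + 0.67 = 1.67
gamma = 9.81 * 3.3298 / 1.67
gamma = 19.56 kN/m^3


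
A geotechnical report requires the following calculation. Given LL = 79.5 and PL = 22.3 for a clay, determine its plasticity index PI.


Using PI = LL - PL
PI = 79.5 - 22.3
PI = 57.2


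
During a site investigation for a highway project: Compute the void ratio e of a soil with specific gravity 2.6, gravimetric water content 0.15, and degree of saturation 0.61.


Using the relation e = Gs * w / S
e = 2.6 * 0.15 / 0.61
e = 0.6393


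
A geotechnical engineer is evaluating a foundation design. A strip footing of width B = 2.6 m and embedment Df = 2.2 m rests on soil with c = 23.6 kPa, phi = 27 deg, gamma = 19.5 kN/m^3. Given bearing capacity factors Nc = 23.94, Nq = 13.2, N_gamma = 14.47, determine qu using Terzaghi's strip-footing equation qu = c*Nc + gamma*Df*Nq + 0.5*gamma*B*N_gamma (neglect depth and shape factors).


Result: 1498.08 kPa

Derivation:
Compute qu = c*Nc + gamma*Df*Nq + 0.5*gamma*B*N_gamma
Term 1: 23.6 * 23.94 = 564.984
Term 2: 19.5 * 2.2 * 13.2 = 566.28
Term 3: 0.5 * 19.5 * 2.6 * 14.47 = 366.8145
qu = 564.984 + 566.28 + 366.8145
qu = 1498.08 kPa


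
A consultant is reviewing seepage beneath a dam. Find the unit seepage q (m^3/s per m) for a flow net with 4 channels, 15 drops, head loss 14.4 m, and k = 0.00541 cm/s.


Result: 0.0002077 m^3/s per m

Derivation:
Convert k to m/s for unit consistency with H:
k = 0.00541 cm/s = 0.00541 / 100 m/s = 5.41e-05 m/s
Using q = k * H * Nf / Nd
Nf / Nd = 4 / 15 = 0.2667
q = 5.41e-05 * 14.4 * 0.2667
q = 0.0002077 m^3/s per m


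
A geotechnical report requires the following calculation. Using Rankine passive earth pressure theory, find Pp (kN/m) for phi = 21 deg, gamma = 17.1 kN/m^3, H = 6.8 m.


Compute passive earth pressure coefficient:
Kp = tan^2(45 + phi/2) = tan^2(55.5) = 2.117051
Compute passive force:
Pp = 0.5 * Kp * gamma * H^2
Pp = 0.5 * 2.117051 * 17.1 * 6.8^2
Pp = 836.98 kN/m


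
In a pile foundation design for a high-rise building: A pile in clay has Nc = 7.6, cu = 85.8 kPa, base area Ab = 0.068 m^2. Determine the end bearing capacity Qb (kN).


Result: 44.34 kN

Derivation:
Using Qb = Nc * cu * Ab
Qb = 7.6 * 85.8 * 0.068
Qb = 44.34 kN


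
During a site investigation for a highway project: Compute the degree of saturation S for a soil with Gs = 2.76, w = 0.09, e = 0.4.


Using S = Gs * w / e
S = 2.76 * 0.09 / 0.4
S = 0.621


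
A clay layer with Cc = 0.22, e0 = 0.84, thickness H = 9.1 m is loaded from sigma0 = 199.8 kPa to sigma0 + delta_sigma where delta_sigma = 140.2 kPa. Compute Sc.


Result: 0.2512 m

Derivation:
Using Sc = Cc * H / (1 + e0) * log10((sigma0 + delta_sigma) / sigma0)
Stress ratio = (199.8 + 140.2) / 199.8 = 1.7017
log10(1.7017) = 0.230883
Cc * H / (1 + e0) = 0.22 * 9.1 / (1 + 0.84) = 1.08804
Sc = 1.08804 * 0.230883
Sc = 0.2512 m


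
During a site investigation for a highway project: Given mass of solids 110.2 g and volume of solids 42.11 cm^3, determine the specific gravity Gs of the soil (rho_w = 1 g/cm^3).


Result: 2.617

Derivation:
Using Gs = m_s / (V_s * rho_w)
Since rho_w = 1 g/cm^3:
Gs = 110.2 / 42.11
Gs = 2.617


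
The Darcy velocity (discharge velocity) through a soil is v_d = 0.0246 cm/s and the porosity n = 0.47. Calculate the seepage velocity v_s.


Using v_s = v_d / n
v_s = 0.0246 / 0.47
v_s = 0.05234 cm/s


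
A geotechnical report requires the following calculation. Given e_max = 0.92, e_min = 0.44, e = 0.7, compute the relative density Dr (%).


Using Dr = (e_max - e) / (e_max - e_min) * 100
e_max - e = 0.92 - 0.7 = 0.22
e_max - e_min = 0.92 - 0.44 = 0.48
Dr = 0.22 / 0.48 * 100
Dr = 45.83 %


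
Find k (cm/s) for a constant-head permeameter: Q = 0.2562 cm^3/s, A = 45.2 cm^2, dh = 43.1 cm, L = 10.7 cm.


Compute hydraulic gradient:
i = dh / L = 43.1 / 10.7 = 4.02804
Then apply Darcy's law:
k = Q / (A * i)
k = 0.2562 / (45.2 * 4.02804)
k = 0.2562 / 182.067
k = 0.001407 cm/s


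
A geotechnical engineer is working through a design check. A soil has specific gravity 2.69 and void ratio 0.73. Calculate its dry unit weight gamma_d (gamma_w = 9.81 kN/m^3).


Using gamma_d = Gs * gamma_w / (1 + e)
gamma_d = 2.69 * 9.81 / (1 + 0.73)
gamma_d = 2.69 * 9.81 / 1.73
gamma_d = 15.254 kN/m^3


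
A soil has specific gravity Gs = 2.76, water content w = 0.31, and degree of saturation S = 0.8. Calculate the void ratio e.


Using the relation e = Gs * w / S
e = 2.76 * 0.31 / 0.8
e = 1.0695


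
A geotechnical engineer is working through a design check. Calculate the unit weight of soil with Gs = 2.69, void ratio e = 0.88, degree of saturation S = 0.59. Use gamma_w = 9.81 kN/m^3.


Result: 16.746 kN/m^3

Derivation:
Using gamma = gamma_w * (Gs + S*e) / (1 + e)
Numerator: Gs + S*e = 2.69 + 0.59*0.88 = 3.2092
Denominator: 1 + e = 1 + 0.88 = 1.88
gamma = 9.81 * 3.2092 / 1.88
gamma = 16.746 kN/m^3


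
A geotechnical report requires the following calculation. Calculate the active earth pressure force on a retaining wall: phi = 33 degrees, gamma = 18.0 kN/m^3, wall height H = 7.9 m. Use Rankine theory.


Compute active earth pressure coefficient:
Ka = tan^2(45 - phi/2) = tan^2(28.5) = 0.294801
Compute active force:
Pa = 0.5 * Ka * gamma * H^2
Pa = 0.5 * 0.294801 * 18.0 * 7.9^2
Pa = 165.59 kN/m


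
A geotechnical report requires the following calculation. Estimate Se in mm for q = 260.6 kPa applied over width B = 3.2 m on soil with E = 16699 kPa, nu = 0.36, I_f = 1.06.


Using Se = q * B * (1 - nu^2) * I_f / E
1 - nu^2 = 1 - 0.36^2 = 0.8704
Se = 260.6 * 3.2 * 0.8704 * 1.06 / 16699
Se = 0.046074 m
Convert to mm: Se = 0.046074 * 1000 = 46.074 mm


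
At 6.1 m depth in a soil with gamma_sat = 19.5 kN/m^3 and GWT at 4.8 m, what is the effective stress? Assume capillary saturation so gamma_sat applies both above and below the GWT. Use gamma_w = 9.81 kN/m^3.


Result: 106.2 kPa

Derivation:
Total stress = gamma_sat * depth
sigma = 19.5 * 6.1 = 118.95 kPa
Pore water pressure u = gamma_w * (depth - d_wt)
u = 9.81 * (6.1 - 4.8) = 12.753 kPa
Effective stress = sigma - u
sigma' = 118.95 - 12.753 = 106.2 kPa


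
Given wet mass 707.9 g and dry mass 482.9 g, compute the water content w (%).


Using w = (m_wet - m_dry) / m_dry * 100
m_wet - m_dry = 707.9 - 482.9 = 225.0 g
w = 225.0 / 482.9 * 100
w = 46.59 %


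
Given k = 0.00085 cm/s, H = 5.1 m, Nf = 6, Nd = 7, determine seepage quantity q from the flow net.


Convert k to m/s for unit consistency with H:
k = 0.00085 cm/s = 0.00085 / 100 m/s = 8.5e-06 m/s
Using q = k * H * Nf / Nd
Nf / Nd = 6 / 7 = 0.8571
q = 8.5e-06 * 5.1 * 0.8571
q = 3.716e-05 m^3/s per m


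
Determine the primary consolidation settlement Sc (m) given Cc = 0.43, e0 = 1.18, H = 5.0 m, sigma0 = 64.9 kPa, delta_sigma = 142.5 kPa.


Using Sc = Cc * H / (1 + e0) * log10((sigma0 + delta_sigma) / sigma0)
Stress ratio = (64.9 + 142.5) / 64.9 = 3.19569
log10(3.19569) = 0.504564
Cc * H / (1 + e0) = 0.43 * 5.0 / (1 + 1.18) = 0.986239
Sc = 0.986239 * 0.504564
Sc = 0.4976 m


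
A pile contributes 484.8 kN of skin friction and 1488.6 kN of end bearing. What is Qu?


Result: 1973.4 kN

Derivation:
Using Qu = Qf + Qb
Qu = 484.8 + 1488.6
Qu = 1973.4 kN


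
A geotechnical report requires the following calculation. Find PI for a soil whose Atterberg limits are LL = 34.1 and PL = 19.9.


Result: 14.2

Derivation:
Using PI = LL - PL
PI = 34.1 - 19.9
PI = 14.2


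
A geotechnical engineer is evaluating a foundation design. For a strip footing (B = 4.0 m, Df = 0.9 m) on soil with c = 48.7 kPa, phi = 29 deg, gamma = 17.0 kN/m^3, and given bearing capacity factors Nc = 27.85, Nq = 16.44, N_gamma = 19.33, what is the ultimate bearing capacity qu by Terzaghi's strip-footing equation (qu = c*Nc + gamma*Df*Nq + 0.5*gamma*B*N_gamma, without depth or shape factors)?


Compute qu = c*Nc + gamma*Df*Nq + 0.5*gamma*B*N_gamma
Term 1: 48.7 * 27.85 = 1356.295
Term 2: 17.0 * 0.9 * 16.44 = 251.532
Term 3: 0.5 * 17.0 * 4.0 * 19.33 = 657.22
qu = 1356.295 + 251.532 + 657.22
qu = 2265.05 kPa


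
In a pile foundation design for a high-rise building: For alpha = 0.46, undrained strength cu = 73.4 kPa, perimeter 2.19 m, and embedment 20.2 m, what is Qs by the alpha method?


Using Qs = alpha * cu * perimeter * L
Qs = 0.46 * 73.4 * 2.19 * 20.2
Qs = 1493.65 kN


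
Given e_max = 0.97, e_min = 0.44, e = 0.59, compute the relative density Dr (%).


Result: 71.7 %

Derivation:
Using Dr = (e_max - e) / (e_max - e_min) * 100
e_max - e = 0.97 - 0.59 = 0.38
e_max - e_min = 0.97 - 0.44 = 0.53
Dr = 0.38 / 0.53 * 100
Dr = 71.7 %


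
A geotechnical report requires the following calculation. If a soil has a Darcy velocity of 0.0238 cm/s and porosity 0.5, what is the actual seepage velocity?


Using v_s = v_d / n
v_s = 0.0238 / 0.5
v_s = 0.0476 cm/s


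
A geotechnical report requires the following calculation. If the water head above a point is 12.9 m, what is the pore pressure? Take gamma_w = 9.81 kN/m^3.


Using u = gamma_w * h_w
u = 9.81 * 12.9
u = 126.55 kPa


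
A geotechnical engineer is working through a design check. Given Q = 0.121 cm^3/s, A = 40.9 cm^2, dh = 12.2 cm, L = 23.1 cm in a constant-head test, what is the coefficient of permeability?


Result: 0.005602 cm/s

Derivation:
Compute hydraulic gradient:
i = dh / L = 12.2 / 23.1 = 0.528139
Then apply Darcy's law:
k = Q / (A * i)
k = 0.121 / (40.9 * 0.528139)
k = 0.121 / 21.6009
k = 0.005602 cm/s


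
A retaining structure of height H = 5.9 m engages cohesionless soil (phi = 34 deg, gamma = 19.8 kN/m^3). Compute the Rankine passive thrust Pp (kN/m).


Compute passive earth pressure coefficient:
Kp = tan^2(45 + phi/2) = tan^2(62.0) = 3.537132
Compute passive force:
Pp = 0.5 * Kp * gamma * H^2
Pp = 0.5 * 3.537132 * 19.8 * 5.9^2
Pp = 1218.96 kN/m


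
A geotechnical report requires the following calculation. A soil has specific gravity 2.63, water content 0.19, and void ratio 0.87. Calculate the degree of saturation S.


Result: 0.5744

Derivation:
Using S = Gs * w / e
S = 2.63 * 0.19 / 0.87
S = 0.5744


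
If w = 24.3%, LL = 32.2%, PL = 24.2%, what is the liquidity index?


First compute the plasticity index:
PI = LL - PL = 32.2 - 24.2 = 8.0
Then compute the liquidity index:
LI = (w - PL) / PI
LI = (24.3 - 24.2) / 8.0
LI = 0.013


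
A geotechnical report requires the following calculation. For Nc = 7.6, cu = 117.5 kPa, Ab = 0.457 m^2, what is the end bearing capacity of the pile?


Using Qb = Nc * cu * Ab
Qb = 7.6 * 117.5 * 0.457
Qb = 408.1 kN


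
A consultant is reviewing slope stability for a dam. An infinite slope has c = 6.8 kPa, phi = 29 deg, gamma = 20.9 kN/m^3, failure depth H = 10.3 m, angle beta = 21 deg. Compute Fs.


Result: 1.538

Derivation:
Using Fs = c / (gamma*H*sin(beta)*cos(beta)) + tan(phi)/tan(beta)
Cohesion contribution = 6.8 / (20.9*10.3*sin(21)*cos(21))
Cohesion contribution = 0.0944158
Friction contribution = tan(29)/tan(21) = 1.44402
Fs = 0.0944158 + 1.44402
Fs = 1.538


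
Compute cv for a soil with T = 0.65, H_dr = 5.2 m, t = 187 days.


Using cv = T * H_dr^2 / t
H_dr^2 = 5.2^2 = 27.04
cv = 0.65 * 27.04 / 187
cv = 0.09399 m^2/day


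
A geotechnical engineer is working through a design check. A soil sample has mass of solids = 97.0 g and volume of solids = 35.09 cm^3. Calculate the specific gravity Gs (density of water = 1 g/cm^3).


Using Gs = m_s / (V_s * rho_w)
Since rho_w = 1 g/cm^3:
Gs = 97.0 / 35.09
Gs = 2.764


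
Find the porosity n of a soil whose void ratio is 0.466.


Using the relation n = e / (1 + e)
n = 0.466 / (1 + 0.466)
n = 0.466 / 1.466
n = 0.3179


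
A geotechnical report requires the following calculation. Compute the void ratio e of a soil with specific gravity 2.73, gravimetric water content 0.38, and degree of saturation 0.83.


Using the relation e = Gs * w / S
e = 2.73 * 0.38 / 0.83
e = 1.2499


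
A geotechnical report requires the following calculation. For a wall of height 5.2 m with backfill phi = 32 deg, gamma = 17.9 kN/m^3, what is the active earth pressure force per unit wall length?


Compute active earth pressure coefficient:
Ka = tan^2(45 - phi/2) = tan^2(29.0) = 0.307259
Compute active force:
Pa = 0.5 * Ka * gamma * H^2
Pa = 0.5 * 0.307259 * 17.9 * 5.2^2
Pa = 74.36 kN/m


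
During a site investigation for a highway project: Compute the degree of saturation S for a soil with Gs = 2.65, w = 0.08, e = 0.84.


Result: 0.2524

Derivation:
Using S = Gs * w / e
S = 2.65 * 0.08 / 0.84
S = 0.2524


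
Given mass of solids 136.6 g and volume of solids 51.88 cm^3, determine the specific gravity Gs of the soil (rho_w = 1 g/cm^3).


Using Gs = m_s / (V_s * rho_w)
Since rho_w = 1 g/cm^3:
Gs = 136.6 / 51.88
Gs = 2.633


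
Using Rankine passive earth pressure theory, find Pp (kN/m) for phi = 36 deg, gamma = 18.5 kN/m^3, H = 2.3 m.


Compute passive earth pressure coefficient:
Kp = tan^2(45 + phi/2) = tan^2(63.0) = 3.85184
Compute passive force:
Pp = 0.5 * Kp * gamma * H^2
Pp = 0.5 * 3.85184 * 18.5 * 2.3^2
Pp = 188.48 kN/m


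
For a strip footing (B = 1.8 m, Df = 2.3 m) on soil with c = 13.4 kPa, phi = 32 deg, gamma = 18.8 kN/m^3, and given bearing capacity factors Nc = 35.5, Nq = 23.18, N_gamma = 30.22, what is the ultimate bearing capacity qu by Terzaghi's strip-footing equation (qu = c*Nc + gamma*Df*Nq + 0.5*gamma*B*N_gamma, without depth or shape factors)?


Result: 1989.33 kPa

Derivation:
Compute qu = c*Nc + gamma*Df*Nq + 0.5*gamma*B*N_gamma
Term 1: 13.4 * 35.5 = 475.7
Term 2: 18.8 * 2.3 * 23.18 = 1002.3032
Term 3: 0.5 * 18.8 * 1.8 * 30.22 = 511.3224
qu = 475.7 + 1002.3032 + 511.3224
qu = 1989.33 kPa


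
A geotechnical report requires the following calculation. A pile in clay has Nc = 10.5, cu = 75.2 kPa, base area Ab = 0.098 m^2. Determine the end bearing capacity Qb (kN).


Result: 77.38 kN

Derivation:
Using Qb = Nc * cu * Ab
Qb = 10.5 * 75.2 * 0.098
Qb = 77.38 kN


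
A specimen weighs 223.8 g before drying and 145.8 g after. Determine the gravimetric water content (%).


Result: 53.5 %

Derivation:
Using w = (m_wet - m_dry) / m_dry * 100
m_wet - m_dry = 223.8 - 145.8 = 78.0 g
w = 78.0 / 145.8 * 100
w = 53.5 %


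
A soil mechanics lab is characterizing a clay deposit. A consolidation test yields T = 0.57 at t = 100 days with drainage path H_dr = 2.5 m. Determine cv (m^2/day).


Using cv = T * H_dr^2 / t
H_dr^2 = 2.5^2 = 6.25
cv = 0.57 * 6.25 / 100
cv = 0.03562 m^2/day


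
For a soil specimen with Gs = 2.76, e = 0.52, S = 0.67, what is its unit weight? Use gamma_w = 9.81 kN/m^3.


Result: 20.061 kN/m^3

Derivation:
Using gamma = gamma_w * (Gs + S*e) / (1 + e)
Numerator: Gs + S*e = 2.76 + 0.67*0.52 = 3.1084
Denominator: 1 + e = 1 + 0.52 = 1.52
gamma = 9.81 * 3.1084 / 1.52
gamma = 20.061 kN/m^3


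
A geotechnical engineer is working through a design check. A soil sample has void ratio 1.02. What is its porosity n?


Using the relation n = e / (1 + e)
n = 1.02 / (1 + 1.02)
n = 1.02 / 2.02
n = 0.505


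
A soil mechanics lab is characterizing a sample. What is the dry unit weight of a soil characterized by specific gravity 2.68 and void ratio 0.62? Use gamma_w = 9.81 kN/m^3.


Using gamma_d = Gs * gamma_w / (1 + e)
gamma_d = 2.68 * 9.81 / (1 + 0.62)
gamma_d = 2.68 * 9.81 / 1.62
gamma_d = 16.229 kN/m^3


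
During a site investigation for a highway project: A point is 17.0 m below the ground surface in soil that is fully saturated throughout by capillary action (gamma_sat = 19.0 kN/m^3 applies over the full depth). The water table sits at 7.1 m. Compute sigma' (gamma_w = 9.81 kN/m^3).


Total stress = gamma_sat * depth
sigma = 19.0 * 17.0 = 323.0 kPa
Pore water pressure u = gamma_w * (depth - d_wt)
u = 9.81 * (17.0 - 7.1) = 97.119 kPa
Effective stress = sigma - u
sigma' = 323.0 - 97.119 = 225.88 kPa


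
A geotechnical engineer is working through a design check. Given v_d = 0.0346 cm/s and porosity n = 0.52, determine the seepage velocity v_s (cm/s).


Result: 0.06654 cm/s

Derivation:
Using v_s = v_d / n
v_s = 0.0346 / 0.52
v_s = 0.06654 cm/s


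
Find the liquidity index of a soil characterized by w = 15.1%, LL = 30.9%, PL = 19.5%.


Result: -0.386

Derivation:
First compute the plasticity index:
PI = LL - PL = 30.9 - 19.5 = 11.4
Then compute the liquidity index:
LI = (w - PL) / PI
LI = (15.1 - 19.5) / 11.4
LI = -0.386


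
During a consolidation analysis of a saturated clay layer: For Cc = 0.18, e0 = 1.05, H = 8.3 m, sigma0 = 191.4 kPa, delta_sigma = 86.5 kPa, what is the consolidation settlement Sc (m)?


Result: 0.118 m

Derivation:
Using Sc = Cc * H / (1 + e0) * log10((sigma0 + delta_sigma) / sigma0)
Stress ratio = (191.4 + 86.5) / 191.4 = 1.45193
log10(1.45193) = 0.161947
Cc * H / (1 + e0) = 0.18 * 8.3 / (1 + 1.05) = 0.72878
Sc = 0.72878 * 0.161947
Sc = 0.118 m


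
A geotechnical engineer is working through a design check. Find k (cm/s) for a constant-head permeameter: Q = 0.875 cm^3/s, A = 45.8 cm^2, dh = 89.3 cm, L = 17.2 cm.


Compute hydraulic gradient:
i = dh / L = 89.3 / 17.2 = 5.19186
Then apply Darcy's law:
k = Q / (A * i)
k = 0.875 / (45.8 * 5.19186)
k = 0.875 / 237.787
k = 0.00368 cm/s


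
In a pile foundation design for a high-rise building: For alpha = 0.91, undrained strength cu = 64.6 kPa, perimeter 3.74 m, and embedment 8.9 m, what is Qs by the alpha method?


Using Qs = alpha * cu * perimeter * L
Qs = 0.91 * 64.6 * 3.74 * 8.9
Qs = 1956.75 kN


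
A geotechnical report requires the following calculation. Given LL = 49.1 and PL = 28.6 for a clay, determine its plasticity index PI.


Using PI = LL - PL
PI = 49.1 - 28.6
PI = 20.5


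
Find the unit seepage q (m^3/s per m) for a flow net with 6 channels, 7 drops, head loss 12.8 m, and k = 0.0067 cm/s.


Convert k to m/s for unit consistency with H:
k = 0.0067 cm/s = 0.0067 / 100 m/s = 6.7e-05 m/s
Using q = k * H * Nf / Nd
Nf / Nd = 6 / 7 = 0.8571
q = 6.7e-05 * 12.8 * 0.8571
q = 0.0007351 m^3/s per m


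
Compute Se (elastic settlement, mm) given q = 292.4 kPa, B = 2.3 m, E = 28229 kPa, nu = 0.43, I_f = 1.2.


Using Se = q * B * (1 - nu^2) * I_f / E
1 - nu^2 = 1 - 0.43^2 = 0.8151
Se = 292.4 * 2.3 * 0.8151 * 1.2 / 28229
Se = 0.023302 m
Convert to mm: Se = 0.023302 * 1000 = 23.302 mm


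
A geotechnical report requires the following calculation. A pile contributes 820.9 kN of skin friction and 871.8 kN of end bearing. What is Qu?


Using Qu = Qf + Qb
Qu = 820.9 + 871.8
Qu = 1692.7 kN


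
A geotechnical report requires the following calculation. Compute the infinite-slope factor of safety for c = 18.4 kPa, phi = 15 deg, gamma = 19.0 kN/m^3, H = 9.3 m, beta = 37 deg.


Result: 0.572

Derivation:
Using Fs = c / (gamma*H*sin(beta)*cos(beta)) + tan(phi)/tan(beta)
Cohesion contribution = 18.4 / (19.0*9.3*sin(37)*cos(37))
Cohesion contribution = 0.216655
Friction contribution = tan(15)/tan(37) = 0.355581
Fs = 0.216655 + 0.355581
Fs = 0.572


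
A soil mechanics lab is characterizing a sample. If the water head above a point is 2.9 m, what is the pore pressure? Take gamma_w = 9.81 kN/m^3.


Using u = gamma_w * h_w
u = 9.81 * 2.9
u = 28.45 kPa


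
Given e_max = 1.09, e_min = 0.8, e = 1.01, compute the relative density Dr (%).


Using Dr = (e_max - e) / (e_max - e_min) * 100
e_max - e = 1.09 - 1.01 = 0.08
e_max - e_min = 1.09 - 0.8 = 0.29
Dr = 0.08 / 0.29 * 100
Dr = 27.59 %


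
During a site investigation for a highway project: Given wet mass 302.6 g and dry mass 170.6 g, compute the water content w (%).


Using w = (m_wet - m_dry) / m_dry * 100
m_wet - m_dry = 302.6 - 170.6 = 132.0 g
w = 132.0 / 170.6 * 100
w = 77.37 %


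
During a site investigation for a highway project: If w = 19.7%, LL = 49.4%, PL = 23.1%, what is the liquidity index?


First compute the plasticity index:
PI = LL - PL = 49.4 - 23.1 = 26.3
Then compute the liquidity index:
LI = (w - PL) / PI
LI = (19.7 - 23.1) / 26.3
LI = -0.129


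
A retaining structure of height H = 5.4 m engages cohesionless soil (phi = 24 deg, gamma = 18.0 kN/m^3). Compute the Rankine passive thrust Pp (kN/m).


Compute passive earth pressure coefficient:
Kp = tan^2(45 + phi/2) = tan^2(57.0) = 2.371184
Compute passive force:
Pp = 0.5 * Kp * gamma * H^2
Pp = 0.5 * 2.371184 * 18.0 * 5.4^2
Pp = 622.29 kN/m


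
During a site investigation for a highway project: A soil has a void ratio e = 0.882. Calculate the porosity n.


Using the relation n = e / (1 + e)
n = 0.882 / (1 + 0.882)
n = 0.882 / 1.882
n = 0.4687


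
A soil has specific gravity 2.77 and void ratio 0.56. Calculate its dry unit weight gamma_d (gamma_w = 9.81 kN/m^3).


Using gamma_d = Gs * gamma_w / (1 + e)
gamma_d = 2.77 * 9.81 / (1 + 0.56)
gamma_d = 2.77 * 9.81 / 1.56
gamma_d = 17.419 kN/m^3


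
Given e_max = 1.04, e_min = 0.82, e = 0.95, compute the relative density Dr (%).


Using Dr = (e_max - e) / (e_max - e_min) * 100
e_max - e = 1.04 - 0.95 = 0.09
e_max - e_min = 1.04 - 0.82 = 0.22
Dr = 0.09 / 0.22 * 100
Dr = 40.91 %


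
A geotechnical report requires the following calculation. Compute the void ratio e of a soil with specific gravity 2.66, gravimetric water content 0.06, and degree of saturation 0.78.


Result: 0.2046

Derivation:
Using the relation e = Gs * w / S
e = 2.66 * 0.06 / 0.78
e = 0.2046


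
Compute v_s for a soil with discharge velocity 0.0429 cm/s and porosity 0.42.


Result: 0.10214 cm/s

Derivation:
Using v_s = v_d / n
v_s = 0.0429 / 0.42
v_s = 0.10214 cm/s


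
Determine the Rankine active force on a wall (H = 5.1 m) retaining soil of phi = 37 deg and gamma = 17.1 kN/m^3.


Compute active earth pressure coefficient:
Ka = tan^2(45 - phi/2) = tan^2(26.5) = 0.248584
Compute active force:
Pa = 0.5 * Ka * gamma * H^2
Pa = 0.5 * 0.248584 * 17.1 * 5.1^2
Pa = 55.28 kN/m


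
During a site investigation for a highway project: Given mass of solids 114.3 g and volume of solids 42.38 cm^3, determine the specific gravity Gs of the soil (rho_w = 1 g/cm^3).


Using Gs = m_s / (V_s * rho_w)
Since rho_w = 1 g/cm^3:
Gs = 114.3 / 42.38
Gs = 2.697


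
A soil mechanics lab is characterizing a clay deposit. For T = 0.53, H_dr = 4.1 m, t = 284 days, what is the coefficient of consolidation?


Using cv = T * H_dr^2 / t
H_dr^2 = 4.1^2 = 16.81
cv = 0.53 * 16.81 / 284
cv = 0.03137 m^2/day


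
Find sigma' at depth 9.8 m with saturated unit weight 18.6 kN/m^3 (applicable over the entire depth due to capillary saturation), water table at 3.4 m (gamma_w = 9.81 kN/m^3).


Result: 119.5 kPa

Derivation:
Total stress = gamma_sat * depth
sigma = 18.6 * 9.8 = 182.28 kPa
Pore water pressure u = gamma_w * (depth - d_wt)
u = 9.81 * (9.8 - 3.4) = 62.784 kPa
Effective stress = sigma - u
sigma' = 182.28 - 62.784 = 119.5 kPa


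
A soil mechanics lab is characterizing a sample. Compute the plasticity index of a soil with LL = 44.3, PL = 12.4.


Using PI = LL - PL
PI = 44.3 - 12.4
PI = 31.9


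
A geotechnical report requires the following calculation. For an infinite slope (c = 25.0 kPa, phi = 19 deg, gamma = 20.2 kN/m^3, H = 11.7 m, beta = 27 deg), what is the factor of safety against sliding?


Using Fs = c / (gamma*H*sin(beta)*cos(beta)) + tan(phi)/tan(beta)
Cohesion contribution = 25.0 / (20.2*11.7*sin(27)*cos(27))
Cohesion contribution = 0.261502
Friction contribution = tan(19)/tan(27) = 0.675781
Fs = 0.261502 + 0.675781
Fs = 0.937


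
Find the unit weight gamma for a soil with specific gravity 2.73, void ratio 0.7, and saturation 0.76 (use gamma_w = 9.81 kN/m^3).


Using gamma = gamma_w * (Gs + S*e) / (1 + e)
Numerator: Gs + S*e = 2.73 + 0.76*0.7 = 3.262
Denominator: 1 + e = 1 + 0.7 = 1.7
gamma = 9.81 * 3.262 / 1.7
gamma = 18.824 kN/m^3


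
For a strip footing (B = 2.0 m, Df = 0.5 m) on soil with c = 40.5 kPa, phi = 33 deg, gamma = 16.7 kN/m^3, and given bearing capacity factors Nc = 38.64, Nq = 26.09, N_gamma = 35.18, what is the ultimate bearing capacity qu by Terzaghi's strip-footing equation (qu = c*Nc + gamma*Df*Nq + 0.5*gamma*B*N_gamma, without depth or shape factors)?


Result: 2370.28 kPa

Derivation:
Compute qu = c*Nc + gamma*Df*Nq + 0.5*gamma*B*N_gamma
Term 1: 40.5 * 38.64 = 1564.92
Term 2: 16.7 * 0.5 * 26.09 = 217.8515
Term 3: 0.5 * 16.7 * 2.0 * 35.18 = 587.506
qu = 1564.92 + 217.8515 + 587.506
qu = 2370.28 kPa


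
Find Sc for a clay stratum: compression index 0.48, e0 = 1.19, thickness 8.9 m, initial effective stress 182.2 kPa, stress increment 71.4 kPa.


Result: 0.2801 m

Derivation:
Using Sc = Cc * H / (1 + e0) * log10((sigma0 + delta_sigma) / sigma0)
Stress ratio = (182.2 + 71.4) / 182.2 = 1.39188
log10(1.39188) = 0.143601
Cc * H / (1 + e0) = 0.48 * 8.9 / (1 + 1.19) = 1.95068
Sc = 1.95068 * 0.143601
Sc = 0.2801 m


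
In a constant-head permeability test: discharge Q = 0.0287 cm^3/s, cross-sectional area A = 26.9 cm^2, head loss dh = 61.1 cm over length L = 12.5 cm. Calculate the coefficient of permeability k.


Compute hydraulic gradient:
i = dh / L = 61.1 / 12.5 = 4.888
Then apply Darcy's law:
k = Q / (A * i)
k = 0.0287 / (26.9 * 4.888)
k = 0.0287 / 131.487
k = 0.000218 cm/s


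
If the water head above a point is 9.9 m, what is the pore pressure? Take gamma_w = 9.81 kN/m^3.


Result: 97.12 kPa

Derivation:
Using u = gamma_w * h_w
u = 9.81 * 9.9
u = 97.12 kPa


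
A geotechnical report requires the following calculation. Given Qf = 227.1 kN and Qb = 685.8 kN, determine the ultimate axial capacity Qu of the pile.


Using Qu = Qf + Qb
Qu = 227.1 + 685.8
Qu = 912.9 kN


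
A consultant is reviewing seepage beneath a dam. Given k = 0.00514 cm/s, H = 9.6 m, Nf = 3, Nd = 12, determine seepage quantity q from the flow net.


Convert k to m/s for unit consistency with H:
k = 0.00514 cm/s = 0.00514 / 100 m/s = 5.14e-05 m/s
Using q = k * H * Nf / Nd
Nf / Nd = 3 / 12 = 0.25
q = 5.14e-05 * 9.6 * 0.25
q = 0.0001234 m^3/s per m


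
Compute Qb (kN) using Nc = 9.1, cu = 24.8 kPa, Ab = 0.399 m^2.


Using Qb = Nc * cu * Ab
Qb = 9.1 * 24.8 * 0.399
Qb = 90.05 kN


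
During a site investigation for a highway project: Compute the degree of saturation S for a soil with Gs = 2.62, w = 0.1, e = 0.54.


Result: 0.4852

Derivation:
Using S = Gs * w / e
S = 2.62 * 0.1 / 0.54
S = 0.4852


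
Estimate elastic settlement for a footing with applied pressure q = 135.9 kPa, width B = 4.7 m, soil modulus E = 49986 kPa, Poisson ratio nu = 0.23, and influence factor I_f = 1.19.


Using Se = q * B * (1 - nu^2) * I_f / E
1 - nu^2 = 1 - 0.23^2 = 0.9471
Se = 135.9 * 4.7 * 0.9471 * 1.19 / 49986
Se = 0.014402 m
Convert to mm: Se = 0.014402 * 1000 = 14.402 mm


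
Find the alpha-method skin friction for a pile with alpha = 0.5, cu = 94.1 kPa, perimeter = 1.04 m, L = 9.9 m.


Using Qs = alpha * cu * perimeter * L
Qs = 0.5 * 94.1 * 1.04 * 9.9
Qs = 484.43 kN


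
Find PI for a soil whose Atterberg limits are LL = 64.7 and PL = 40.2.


Result: 24.5

Derivation:
Using PI = LL - PL
PI = 64.7 - 40.2
PI = 24.5


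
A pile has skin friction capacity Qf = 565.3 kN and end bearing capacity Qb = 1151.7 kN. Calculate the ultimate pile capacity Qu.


Using Qu = Qf + Qb
Qu = 565.3 + 1151.7
Qu = 1717.0 kN


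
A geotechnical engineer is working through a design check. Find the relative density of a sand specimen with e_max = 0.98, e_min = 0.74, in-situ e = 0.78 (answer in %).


Result: 83.33 %

Derivation:
Using Dr = (e_max - e) / (e_max - e_min) * 100
e_max - e = 0.98 - 0.78 = 0.2
e_max - e_min = 0.98 - 0.74 = 0.24
Dr = 0.2 / 0.24 * 100
Dr = 83.33 %


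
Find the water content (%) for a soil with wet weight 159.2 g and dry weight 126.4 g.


Result: 25.95 %

Derivation:
Using w = (m_wet - m_dry) / m_dry * 100
m_wet - m_dry = 159.2 - 126.4 = 32.8 g
w = 32.8 / 126.4 * 100
w = 25.95 %


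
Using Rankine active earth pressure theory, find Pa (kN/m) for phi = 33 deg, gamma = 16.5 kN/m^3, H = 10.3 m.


Result: 258.02 kN/m

Derivation:
Compute active earth pressure coefficient:
Ka = tan^2(45 - phi/2) = tan^2(28.5) = 0.294801
Compute active force:
Pa = 0.5 * Ka * gamma * H^2
Pa = 0.5 * 0.294801 * 16.5 * 10.3^2
Pa = 258.02 kN/m


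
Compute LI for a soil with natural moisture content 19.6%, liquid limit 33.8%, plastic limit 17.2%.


First compute the plasticity index:
PI = LL - PL = 33.8 - 17.2 = 16.6
Then compute the liquidity index:
LI = (w - PL) / PI
LI = (19.6 - 17.2) / 16.6
LI = 0.145


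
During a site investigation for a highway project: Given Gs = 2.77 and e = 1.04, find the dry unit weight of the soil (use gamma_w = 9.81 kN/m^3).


Using gamma_d = Gs * gamma_w / (1 + e)
gamma_d = 2.77 * 9.81 / (1 + 1.04)
gamma_d = 2.77 * 9.81 / 2.04
gamma_d = 13.32 kN/m^3


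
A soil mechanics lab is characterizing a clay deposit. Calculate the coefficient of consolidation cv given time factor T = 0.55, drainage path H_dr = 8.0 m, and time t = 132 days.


Using cv = T * H_dr^2 / t
H_dr^2 = 8.0^2 = 64.0
cv = 0.55 * 64.0 / 132
cv = 0.26667 m^2/day


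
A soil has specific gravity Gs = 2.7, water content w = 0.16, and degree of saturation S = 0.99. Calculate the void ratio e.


Using the relation e = Gs * w / S
e = 2.7 * 0.16 / 0.99
e = 0.4364


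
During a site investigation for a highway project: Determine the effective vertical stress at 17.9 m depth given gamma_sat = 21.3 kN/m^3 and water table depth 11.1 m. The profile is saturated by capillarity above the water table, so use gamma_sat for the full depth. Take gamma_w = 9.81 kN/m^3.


Total stress = gamma_sat * depth
sigma = 21.3 * 17.9 = 381.27 kPa
Pore water pressure u = gamma_w * (depth - d_wt)
u = 9.81 * (17.9 - 11.1) = 66.708 kPa
Effective stress = sigma - u
sigma' = 381.27 - 66.708 = 314.56 kPa


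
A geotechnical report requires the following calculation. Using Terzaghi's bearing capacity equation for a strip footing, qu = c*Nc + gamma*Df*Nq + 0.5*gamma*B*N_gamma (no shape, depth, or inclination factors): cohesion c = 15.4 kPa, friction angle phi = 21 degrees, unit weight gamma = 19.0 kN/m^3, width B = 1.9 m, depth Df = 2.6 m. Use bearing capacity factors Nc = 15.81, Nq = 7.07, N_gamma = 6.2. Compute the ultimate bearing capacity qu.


Compute qu = c*Nc + gamma*Df*Nq + 0.5*gamma*B*N_gamma
Term 1: 15.4 * 15.81 = 243.474
Term 2: 19.0 * 2.6 * 7.07 = 349.258
Term 3: 0.5 * 19.0 * 1.9 * 6.2 = 111.91
qu = 243.474 + 349.258 + 111.91
qu = 704.64 kPa


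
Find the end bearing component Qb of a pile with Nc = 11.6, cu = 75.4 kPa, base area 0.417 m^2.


Using Qb = Nc * cu * Ab
Qb = 11.6 * 75.4 * 0.417
Qb = 364.72 kN


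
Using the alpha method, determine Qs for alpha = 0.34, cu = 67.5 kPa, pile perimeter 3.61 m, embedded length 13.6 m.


Using Qs = alpha * cu * perimeter * L
Qs = 0.34 * 67.5 * 3.61 * 13.6
Qs = 1126.75 kN


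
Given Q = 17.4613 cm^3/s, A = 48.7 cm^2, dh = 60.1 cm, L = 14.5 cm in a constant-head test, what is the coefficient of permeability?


Compute hydraulic gradient:
i = dh / L = 60.1 / 14.5 = 4.14483
Then apply Darcy's law:
k = Q / (A * i)
k = 17.4613 / (48.7 * 4.14483)
k = 17.4613 / 201.853
k = 0.086505 cm/s


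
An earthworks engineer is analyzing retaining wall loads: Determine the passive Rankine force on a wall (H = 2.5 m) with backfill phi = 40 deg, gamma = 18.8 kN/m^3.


Compute passive earth pressure coefficient:
Kp = tan^2(45 + phi/2) = tan^2(65.0) = 4.59891
Compute passive force:
Pp = 0.5 * Kp * gamma * H^2
Pp = 0.5 * 4.59891 * 18.8 * 2.5^2
Pp = 270.19 kN/m


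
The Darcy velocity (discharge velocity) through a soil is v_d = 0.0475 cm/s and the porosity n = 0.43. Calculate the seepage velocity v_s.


Using v_s = v_d / n
v_s = 0.0475 / 0.43
v_s = 0.11047 cm/s


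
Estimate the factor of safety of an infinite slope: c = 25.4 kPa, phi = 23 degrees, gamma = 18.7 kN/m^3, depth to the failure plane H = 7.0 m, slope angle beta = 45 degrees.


Using Fs = c / (gamma*H*sin(beta)*cos(beta)) + tan(phi)/tan(beta)
Cohesion contribution = 25.4 / (18.7*7.0*sin(45)*cos(45))
Cohesion contribution = 0.388083
Friction contribution = tan(23)/tan(45) = 0.424475
Fs = 0.388083 + 0.424475
Fs = 0.813


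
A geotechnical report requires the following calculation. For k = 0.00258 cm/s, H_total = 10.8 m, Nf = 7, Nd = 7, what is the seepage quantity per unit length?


Convert k to m/s for unit consistency with H:
k = 0.00258 cm/s = 0.00258 / 100 m/s = 2.58e-05 m/s
Using q = k * H * Nf / Nd
Nf / Nd = 7 / 7 = 1.0
q = 2.58e-05 * 10.8 * 1.0
q = 0.0002786 m^3/s per m


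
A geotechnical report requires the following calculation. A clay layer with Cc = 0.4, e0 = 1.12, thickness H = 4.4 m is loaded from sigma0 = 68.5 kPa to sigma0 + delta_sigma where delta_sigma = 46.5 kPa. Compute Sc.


Using Sc = Cc * H / (1 + e0) * log10((sigma0 + delta_sigma) / sigma0)
Stress ratio = (68.5 + 46.5) / 68.5 = 1.67883
log10(1.67883) = 0.225007
Cc * H / (1 + e0) = 0.4 * 4.4 / (1 + 1.12) = 0.830189
Sc = 0.830189 * 0.225007
Sc = 0.1868 m


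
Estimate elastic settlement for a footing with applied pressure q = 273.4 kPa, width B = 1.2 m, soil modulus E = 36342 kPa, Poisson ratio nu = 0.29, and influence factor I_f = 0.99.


Result: 8.186 mm

Derivation:
Using Se = q * B * (1 - nu^2) * I_f / E
1 - nu^2 = 1 - 0.29^2 = 0.9159
Se = 273.4 * 1.2 * 0.9159 * 0.99 / 36342
Se = 0.008186 m
Convert to mm: Se = 0.008186 * 1000 = 8.186 mm


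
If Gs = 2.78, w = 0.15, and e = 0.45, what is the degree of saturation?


Using S = Gs * w / e
S = 2.78 * 0.15 / 0.45
S = 0.9267


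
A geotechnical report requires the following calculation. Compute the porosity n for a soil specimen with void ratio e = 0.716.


Using the relation n = e / (1 + e)
n = 0.716 / (1 + 0.716)
n = 0.716 / 1.716
n = 0.4172


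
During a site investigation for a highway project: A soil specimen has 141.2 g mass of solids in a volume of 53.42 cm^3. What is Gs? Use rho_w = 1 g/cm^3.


Using Gs = m_s / (V_s * rho_w)
Since rho_w = 1 g/cm^3:
Gs = 141.2 / 53.42
Gs = 2.643


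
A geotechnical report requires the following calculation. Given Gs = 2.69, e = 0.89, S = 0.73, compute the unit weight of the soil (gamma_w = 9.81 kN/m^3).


Using gamma = gamma_w * (Gs + S*e) / (1 + e)
Numerator: Gs + S*e = 2.69 + 0.73*0.89 = 3.3397
Denominator: 1 + e = 1 + 0.89 = 1.89
gamma = 9.81 * 3.3397 / 1.89
gamma = 17.335 kN/m^3


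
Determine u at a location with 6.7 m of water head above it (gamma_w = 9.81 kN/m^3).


Result: 65.73 kPa

Derivation:
Using u = gamma_w * h_w
u = 9.81 * 6.7
u = 65.73 kPa


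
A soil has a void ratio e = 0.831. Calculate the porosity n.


Result: 0.4539

Derivation:
Using the relation n = e / (1 + e)
n = 0.831 / (1 + 0.831)
n = 0.831 / 1.831
n = 0.4539


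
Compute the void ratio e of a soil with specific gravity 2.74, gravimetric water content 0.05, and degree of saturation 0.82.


Using the relation e = Gs * w / S
e = 2.74 * 0.05 / 0.82
e = 0.1671


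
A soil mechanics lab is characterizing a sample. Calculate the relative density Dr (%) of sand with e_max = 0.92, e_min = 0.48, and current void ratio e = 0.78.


Using Dr = (e_max - e) / (e_max - e_min) * 100
e_max - e = 0.92 - 0.78 = 0.14
e_max - e_min = 0.92 - 0.48 = 0.44
Dr = 0.14 / 0.44 * 100
Dr = 31.82 %


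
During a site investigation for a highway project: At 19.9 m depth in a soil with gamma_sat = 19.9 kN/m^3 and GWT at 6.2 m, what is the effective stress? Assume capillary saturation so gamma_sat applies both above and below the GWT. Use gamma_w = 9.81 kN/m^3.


Total stress = gamma_sat * depth
sigma = 19.9 * 19.9 = 396.01 kPa
Pore water pressure u = gamma_w * (depth - d_wt)
u = 9.81 * (19.9 - 6.2) = 134.397 kPa
Effective stress = sigma - u
sigma' = 396.01 - 134.397 = 261.61 kPa


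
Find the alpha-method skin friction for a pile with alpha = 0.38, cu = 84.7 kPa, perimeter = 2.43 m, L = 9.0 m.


Using Qs = alpha * cu * perimeter * L
Qs = 0.38 * 84.7 * 2.43 * 9.0
Qs = 703.91 kN


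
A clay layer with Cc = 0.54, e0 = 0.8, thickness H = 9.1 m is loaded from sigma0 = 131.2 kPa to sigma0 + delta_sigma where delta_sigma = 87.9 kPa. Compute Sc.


Result: 0.608 m

Derivation:
Using Sc = Cc * H / (1 + e0) * log10((sigma0 + delta_sigma) / sigma0)
Stress ratio = (131.2 + 87.9) / 131.2 = 1.66997
log10(1.66997) = 0.222709
Cc * H / (1 + e0) = 0.54 * 9.1 / (1 + 0.8) = 2.73
Sc = 2.73 * 0.222709
Sc = 0.608 m
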